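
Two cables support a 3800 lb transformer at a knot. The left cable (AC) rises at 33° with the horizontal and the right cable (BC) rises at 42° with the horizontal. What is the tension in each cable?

T_AC = 2924 lb, T_BC = 3299 lb

ΣF_x = 0: −T_AC·cos33° + T_BC·cos42° = 0 → T_BC = 1.12854·T_AC.
ΣF_y = 0: T_AC·sin33° + T_BC·sin42° = 3800.
Substitute: T_AC·(0.544639 + 1.12854·0.669131) = 3800 → T_AC = 2923.57 ≈ 2924 lb.
Then T_BC = 1.12854 × 2923.57 = 3299 lb.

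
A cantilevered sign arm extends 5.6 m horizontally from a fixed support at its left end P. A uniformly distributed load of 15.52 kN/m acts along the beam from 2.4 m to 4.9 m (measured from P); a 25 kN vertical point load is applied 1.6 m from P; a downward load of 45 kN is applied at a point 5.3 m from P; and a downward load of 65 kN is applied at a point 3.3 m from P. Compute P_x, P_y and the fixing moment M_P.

P_x = 0, P_y = 173.8 kN, M_P = 634.6 kN·m

Resultant of the distributed load: 15.52 × 2.5 = 38.8 kN at 3.65 m from P.
ΣF_x = 0: P_x = 0.
ΣF_y = 0: P_y − 15.52·2.5 − 25 − 45 − 65 = 0 → P_y = 173.8 kN.
ΣM about P: M_P − (15.52·2.5)·3.65 − 25·1.6 − 45·5.3 − 65·3.3 = 0 → M_P = 634.6 kN·m.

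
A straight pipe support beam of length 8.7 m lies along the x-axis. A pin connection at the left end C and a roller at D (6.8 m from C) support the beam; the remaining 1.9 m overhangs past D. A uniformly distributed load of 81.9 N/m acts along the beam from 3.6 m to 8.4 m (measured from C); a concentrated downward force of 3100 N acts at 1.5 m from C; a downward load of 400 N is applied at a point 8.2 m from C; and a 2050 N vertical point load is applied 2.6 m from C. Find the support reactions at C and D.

Resultant of the distributed load: 81.9 × 4.8 = 393.12 N at 6 m from C.
Taking moments about C: D_y·6.8 − (81.9·4.8)·6 − 3100·1.5 − 400·8.2 − 2050·2.6 = 0 → D_y = 15618.72/6.8 = 2296.87 ≈ 2297 N.
ΣF_y = 0: C_y + 2296.87 − 81.9·4.8 − 3100 − 400 − 2050 = 0 → C_y = 3646 N.
ΣF_x = 0: no horizontal applied forces, so C_x = 0.

C_x = 0, C_y = 3646 N, D_y = 2297 N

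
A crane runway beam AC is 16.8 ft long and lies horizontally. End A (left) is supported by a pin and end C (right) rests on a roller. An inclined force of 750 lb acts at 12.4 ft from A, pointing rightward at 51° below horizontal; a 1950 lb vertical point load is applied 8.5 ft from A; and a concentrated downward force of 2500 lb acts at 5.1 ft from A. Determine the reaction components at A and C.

Taking moments about A: C_y·16.8 − 750·sin51°·12.4 − 1950·8.5 − 2500·5.1 = 0 → C_y = 36552.5/16.8 = 2175.74 ≈ 2176 lb.
ΣF_y = 0: A_y + 2175.74 − 750·sin51° − 1950 − 2500 = 0 → A_y = 2857 lb.
ΣF_x = 0: A_x + 750·cos51° = 0 → A_x = -472.0 lb.

A_x = -472.0 lb, A_y = 2857 lb, C_y = 2176 lb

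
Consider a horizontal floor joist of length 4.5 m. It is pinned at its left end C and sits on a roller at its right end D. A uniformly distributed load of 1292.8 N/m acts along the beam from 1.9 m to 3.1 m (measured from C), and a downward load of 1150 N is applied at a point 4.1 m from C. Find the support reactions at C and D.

C_x = 0, C_y = 791.7 N, D_y = 1910 N

Resultant of the distributed load: 1292.8 × 1.2 = 1551.36 N at 2.5 m from C.
Taking moments about C: D_y·4.5 − (1292.8·1.2)·2.5 − 1150·4.1 = 0 → D_y = 8593.4/4.5 = 1909.64 ≈ 1910 N.
ΣF_y = 0: C_y + 1909.64 − 1292.8·1.2 − 1150 = 0 → C_y = 791.7 N.
ΣF_x = 0: no horizontal applied forces, so C_x = 0.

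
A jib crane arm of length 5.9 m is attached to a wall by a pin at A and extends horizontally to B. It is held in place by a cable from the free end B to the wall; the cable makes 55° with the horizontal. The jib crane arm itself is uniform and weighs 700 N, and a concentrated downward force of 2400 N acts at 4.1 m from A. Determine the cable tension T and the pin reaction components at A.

T = 2463 N, A_x = 1413 N, A_y = 1082 N

ΣM about A: T·sin55°·5.9 − 700·2.95 − 2400·4.1 = 0 → T = 11905/(5.9·0.819152) = 2463.27 ≈ 2463 N.
ΣF_x = 0: A_x − T·cos55° = 0 → A_x = 2463.27 × 0.573576 = 1413 N.
ΣF_y = 0: A_y + T·sin55° − 700 − 2400 = 0 → A_y = 3100 − 2463.27 × 0.819152 = 1082 N.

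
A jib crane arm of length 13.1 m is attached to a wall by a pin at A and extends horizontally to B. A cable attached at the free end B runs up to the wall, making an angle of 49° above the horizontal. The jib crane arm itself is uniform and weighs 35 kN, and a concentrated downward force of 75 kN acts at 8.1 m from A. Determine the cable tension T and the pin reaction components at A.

T = 84.63 kN, A_x = 55.52 kN, A_y = 46.13 kN

ΣM about A: T·sin49°·13.1 − 35·6.55 − 75·8.1 = 0 → T = 836.75/(13.1·0.75471) = 84.6339 ≈ 84.63 kN.
ΣF_x = 0: A_x − T·cos49° = 0 → A_x = 84.6339 × 0.656059 = 55.52 kN.
ΣF_y = 0: A_y + T·sin49° − 35 − 75 = 0 → A_y = 110 − 84.6339 × 0.75471 = 46.13 kN.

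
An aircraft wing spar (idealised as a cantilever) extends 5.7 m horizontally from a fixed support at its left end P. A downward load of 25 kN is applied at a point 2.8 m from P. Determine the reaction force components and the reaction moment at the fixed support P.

ΣF_x = 0: P_x = 0.
ΣF_y = 0: P_y − 25 = 0 → P_y = 25.00 kN.
ΣM about P: M_P − 25·2.8 = 0 → M_P = 70.00 kN·m.

P_x = 0, P_y = 25.00 kN, M_P = 70.00 kN·m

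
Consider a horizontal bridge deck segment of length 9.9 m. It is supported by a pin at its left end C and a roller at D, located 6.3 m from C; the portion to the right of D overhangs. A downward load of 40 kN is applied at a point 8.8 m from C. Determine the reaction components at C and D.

C_x = 0, C_y = -15.87 kN, D_y = 55.87 kN

Taking moments about C: D_y·6.3 − 40·8.8 = 0 → D_y = 352/6.3 = 55.873 ≈ 55.87 kN.
ΣF_y = 0: C_y + 55.873 − 40 = 0 → C_y = -15.87 kN.
ΣF_x = 0: no horizontal applied forces, so C_x = 0.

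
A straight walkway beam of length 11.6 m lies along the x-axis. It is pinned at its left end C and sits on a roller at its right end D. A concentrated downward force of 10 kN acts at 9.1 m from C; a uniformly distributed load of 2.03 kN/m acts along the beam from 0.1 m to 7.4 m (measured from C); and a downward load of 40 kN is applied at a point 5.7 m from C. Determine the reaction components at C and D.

Resultant of the distributed load: 2.03 × 7.3 = 14.819 kN at 3.75 m from C.
Taking moments about C: D_y·11.6 − 10·9.1 − (2.03·7.3)·3.75 − 40·5.7 = 0 → D_y = 374.57125/11.6 = 32.2906 ≈ 32.29 kN.
ΣF_y = 0: C_y + 32.2906 − 10 − 2.03·7.3 − 40 = 0 → C_y = 32.53 kN.
ΣF_x = 0: no horizontal applied forces, so C_x = 0.

C_x = 0, C_y = 32.53 kN, D_y = 32.29 kN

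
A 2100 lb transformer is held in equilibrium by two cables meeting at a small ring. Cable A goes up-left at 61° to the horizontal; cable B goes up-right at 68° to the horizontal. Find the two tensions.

ΣF_x = 0: −T_A·cos61° + T_B·cos68° = 0 → T_B = 1.29418·T_A.
ΣF_y = 0: T_A·sin61° + T_B·sin68° = 2100.
Substitute: T_A·(0.87462 + 1.29418·0.927184) = 2100 → T_A = 1012.26 ≈ 1012 lb.
Then T_B = 1.29418 × 1012.26 = 1310 lb.

T_A = 1012 lb, T_B = 1310 lb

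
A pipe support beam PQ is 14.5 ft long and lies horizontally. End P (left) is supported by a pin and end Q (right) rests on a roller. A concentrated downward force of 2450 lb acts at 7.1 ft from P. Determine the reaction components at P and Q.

P_x = 0, P_y = 1250 lb, Q_y = 1200 lb

Moments about P: Q_y·14.5 − 2450·7.1 = 0 → Q_y = 17395/14.5 = 1199.66 ≈ 1200 lb.
ΣF_y = 0: P_y + 1199.66 − 2450 = 0 → P_y = 1250 lb.
ΣF_x = 0: no horizontal applied forces, so P_x = 0.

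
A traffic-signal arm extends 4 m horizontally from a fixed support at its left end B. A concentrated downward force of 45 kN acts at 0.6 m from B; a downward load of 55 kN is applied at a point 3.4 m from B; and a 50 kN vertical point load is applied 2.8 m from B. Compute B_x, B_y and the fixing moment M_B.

ΣF_x = 0: B_x = 0.
ΣF_y = 0: B_y − 45 − 55 − 50 = 0 → B_y = 150.0 kN.
ΣM about B: M_B − 45·0.6 − 55·3.4 − 50·2.8 = 0 → M_B = 354.0 kN·m.

B_x = 0, B_y = 150.0 kN, M_B = 354.0 kN·m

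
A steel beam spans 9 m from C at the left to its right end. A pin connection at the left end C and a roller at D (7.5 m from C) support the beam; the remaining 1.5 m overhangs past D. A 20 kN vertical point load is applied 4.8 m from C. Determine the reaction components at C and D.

C_x = 0, C_y = 7.200 kN, D_y = 12.80 kN

ΣM about C: D_y·7.5 − 20·4.8 = 0 → D_y = 96/7.5 = 12.80 kN.
ΣF_y = 0: C_y + 12.8 − 20 = 0 → C_y = 7.200 kN.
ΣF_x = 0: no horizontal applied forces, so C_x = 0.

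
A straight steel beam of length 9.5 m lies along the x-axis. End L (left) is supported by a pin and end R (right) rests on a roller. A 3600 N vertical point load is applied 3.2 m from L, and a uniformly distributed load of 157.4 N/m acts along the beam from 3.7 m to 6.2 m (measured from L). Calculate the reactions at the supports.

L_x = 0, L_y = 2576 N, R_y = 1418 N

Resultant of the distributed load: 157.4 × 2.5 = 393.5 N at 4.95 m from L.
Moments about L: R_y·9.5 − 3600·3.2 − (157.4·2.5)·4.95 = 0 → R_y = 13467.825/9.5 = 1417.67 ≈ 1418 N.
ΣF_y = 0: L_y + 1417.67 − 3600 − 157.4·2.5 = 0 → L_y = 2576 N.
ΣF_x = 0: no horizontal applied forces, so L_x = 0.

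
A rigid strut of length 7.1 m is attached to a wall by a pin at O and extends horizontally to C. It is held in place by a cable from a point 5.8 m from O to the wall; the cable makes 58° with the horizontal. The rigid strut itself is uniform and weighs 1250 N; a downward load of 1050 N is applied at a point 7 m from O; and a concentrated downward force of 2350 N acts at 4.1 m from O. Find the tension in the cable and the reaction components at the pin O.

T = 4355 N, O_x = 2308 N, O_y = 956.5 N

ΣM about O: T·sin58°·5.8 − 1250·3.55 − 1050·7 − 2350·4.1 = 0 → T = 21422.5/(5.8·0.848048) = 4355.34 ≈ 4355 N.
ΣF_x = 0: O_x − T·cos58° = 0 → O_x = 4355.34 × 0.529919 = 2308 N.
ΣF_y = 0: O_y + T·sin58° − 1250 − 1050 − 2350 = 0 → O_y = 4650 − 4355.34 × 0.848048 = 956.5 N.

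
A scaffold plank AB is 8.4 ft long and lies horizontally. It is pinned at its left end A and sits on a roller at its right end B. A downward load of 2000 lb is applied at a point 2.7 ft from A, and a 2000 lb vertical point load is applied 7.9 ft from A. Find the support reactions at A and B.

Taking moments about A: B_y·8.4 − 2000·2.7 − 2000·7.9 = 0 → B_y = 21200/8.4 = 2523.81 ≈ 2524 lb.
ΣF_y = 0: A_y + 2523.81 − 2000 − 2000 = 0 → A_y = 1476 lb.
ΣF_x = 0: no horizontal applied forces, so A_x = 0.

A_x = 0, A_y = 1476 lb, B_y = 2524 lb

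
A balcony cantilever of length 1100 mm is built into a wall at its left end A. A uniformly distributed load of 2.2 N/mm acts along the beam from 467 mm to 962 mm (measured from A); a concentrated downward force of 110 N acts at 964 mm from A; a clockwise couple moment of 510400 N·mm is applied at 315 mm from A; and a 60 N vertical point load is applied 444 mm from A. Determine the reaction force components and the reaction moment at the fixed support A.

Resultant of the distributed load: 2.2 × 495 = 1089 N at 714.5 mm from A.
ΣF_x = 0: A_x = 0.
ΣF_y = 0: A_y − 2.2·495 − 110 − 60 = 0 → A_y = 1259 N.
ΣM about A: M_A − (2.2·495)·714.5 − 110·964 − 510400 − 60·444 = 0 → M_A = 1421000 N·mm.

A_x = 0, A_y = 1259 N, M_A = 1421000 N·mm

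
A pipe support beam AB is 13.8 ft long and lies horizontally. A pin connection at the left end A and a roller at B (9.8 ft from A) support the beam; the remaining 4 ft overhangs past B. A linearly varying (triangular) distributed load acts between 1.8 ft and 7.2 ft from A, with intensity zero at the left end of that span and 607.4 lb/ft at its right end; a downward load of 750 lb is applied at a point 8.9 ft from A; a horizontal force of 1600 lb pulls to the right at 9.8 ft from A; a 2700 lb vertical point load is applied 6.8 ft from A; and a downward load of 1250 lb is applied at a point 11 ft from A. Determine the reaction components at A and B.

Resultant of the triangular load: ½ × 607.4 × 5.4 = 1639.98 lb, acting at 5.4 ft from A (one-third of the span from the peak).
Moments about A: B_y·9.8 − (½·607.4·5.4)·5.4 − 750·8.9 − 2700·6.8 − 1250·11 = 0 → B_y = 47640.892/9.8 = 4861.32 ≈ 4861 lb.
ΣF_y = 0: A_y + 4861.32 − ½·607.4·5.4 − 750 − 2700 − 1250 = 0 → A_y = 1479 lb.
ΣF_x = 0: A_x + 1600 = 0 → A_x = -1600 lb.

A_x = -1600 lb, A_y = 1479 lb, B_y = 4861 lb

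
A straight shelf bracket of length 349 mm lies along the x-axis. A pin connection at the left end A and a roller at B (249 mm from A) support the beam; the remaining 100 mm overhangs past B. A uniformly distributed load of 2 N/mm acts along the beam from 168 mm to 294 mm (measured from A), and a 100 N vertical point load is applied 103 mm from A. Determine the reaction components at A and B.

Resultant of the distributed load: 2 × 126 = 252 N at 231 mm from A.
Taking moments about A: B_y·249 − (2·126)·231 − 100·103 = 0 → B_y = 68512/249 = 275.149 ≈ 275.1 N.
ΣF_y = 0: A_y + 275.149 − 2·126 − 100 = 0 → A_y = 76.85 N.
ΣF_x = 0: no horizontal applied forces, so A_x = 0.

A_x = 0, A_y = 76.85 N, B_y = 275.1 N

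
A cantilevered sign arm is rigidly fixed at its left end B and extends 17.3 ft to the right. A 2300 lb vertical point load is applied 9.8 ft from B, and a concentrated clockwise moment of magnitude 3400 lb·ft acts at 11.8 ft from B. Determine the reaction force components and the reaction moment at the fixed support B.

ΣF_x = 0: B_x = 0.
ΣF_y = 0: B_y − 2300 = 0 → B_y = 2300 lb.
ΣM about B: M_B − 2300·9.8 − 3400 = 0 → M_B = 25940 lb·ft.

B_x = 0, B_y = 2300 lb, M_B = 25940 lb·ft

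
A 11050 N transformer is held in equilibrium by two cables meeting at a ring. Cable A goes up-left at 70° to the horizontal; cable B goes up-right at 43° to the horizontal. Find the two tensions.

ΣF_x = 0: −T_A·cos70° + T_B·cos43° = 0 → T_B = 0.467654·T_A.
ΣF_y = 0: T_A·sin70° + T_B·sin43° = 11050.
Substitute: T_A·(0.939693 + 0.467654·0.681998) = 11050 → T_A = 8779.37 ≈ 8779 N.
Then T_B = 0.467654 × 8779.37 = 4106 N.

T_A = 8779 N, T_B = 4106 N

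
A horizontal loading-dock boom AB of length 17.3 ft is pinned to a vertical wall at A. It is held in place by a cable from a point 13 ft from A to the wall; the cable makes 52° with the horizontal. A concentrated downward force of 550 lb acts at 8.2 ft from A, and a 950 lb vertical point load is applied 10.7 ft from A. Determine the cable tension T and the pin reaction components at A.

T = 1433 lb, A_x = 882.0 lb, A_y = 371.2 lb

ΣM about A: T·sin52°·13 − 550·8.2 − 950·10.7 = 0 → T = 14675/(13·0.788011) = 1432.53 ≈ 1433 lb.
ΣF_x = 0: A_x − T·cos52° = 0 → A_x = 1432.53 × 0.615661 = 882.0 lb.
ΣF_y = 0: A_y + T·sin52° − 550 − 950 = 0 → A_y = 1500 − 1432.53 × 0.788011 = 371.2 lb.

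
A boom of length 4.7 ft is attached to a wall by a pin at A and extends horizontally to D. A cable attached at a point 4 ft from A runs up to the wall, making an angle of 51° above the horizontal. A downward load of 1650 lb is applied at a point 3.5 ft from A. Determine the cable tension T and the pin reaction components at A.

ΣM about A: T·sin51°·4 − 1650·3.5 = 0 → T = 5775/(4·0.777146) = 1857.76 ≈ 1858 lb.
ΣF_x = 0: A_x − T·cos51° = 0 → A_x = 1857.76 × 0.62932 = 1169 lb.
ΣF_y = 0: A_y + T·sin51° − 1650 = 0 → A_y = 1650 − 1857.76 × 0.777146 = 206.2 lb.

T = 1858 lb, A_x = 1169 lb, A_y = 206.2 lb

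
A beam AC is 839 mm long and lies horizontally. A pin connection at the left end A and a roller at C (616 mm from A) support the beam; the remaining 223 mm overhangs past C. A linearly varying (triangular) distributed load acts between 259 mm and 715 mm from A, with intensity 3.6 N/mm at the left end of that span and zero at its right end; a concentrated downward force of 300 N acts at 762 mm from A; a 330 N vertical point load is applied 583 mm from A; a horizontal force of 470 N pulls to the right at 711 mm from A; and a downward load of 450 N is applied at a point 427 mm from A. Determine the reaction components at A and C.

Resultant of the triangular load: ½ × 3.6 × 456 = 820.8 N, acting at 411 mm from A (one-third of the span from the peak).
Moments about A: C_y·616 − (½·3.6·456)·411 − 300·762 − 330·583 − 450·427 = 0 → C_y = 950488.8/616 = 1543 N.
ΣF_y = 0: A_y + 1543 − ½·3.6·456 − 300 − 330 − 450 = 0 → A_y = 357.8 N.
ΣF_x = 0: A_x + 470 = 0 → A_x = -470.0 N.

A_x = -470.0 N, A_y = 357.8 N, C_y = 1543 N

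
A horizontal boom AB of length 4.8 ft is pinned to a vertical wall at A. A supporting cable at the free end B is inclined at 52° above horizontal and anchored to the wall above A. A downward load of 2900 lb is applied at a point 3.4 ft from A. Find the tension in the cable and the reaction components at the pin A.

T = 2607 lb, A_x = 1605 lb, A_y = 845.8 lb

ΣM about A: T·sin52°·4.8 − 2900·3.4 = 0 → T = 9860/(4.8·0.788011) = 2606.77 ≈ 2607 lb.
ΣF_x = 0: A_x − T·cos52° = 0 → A_x = 2606.77 × 0.615661 = 1605 lb.
ΣF_y = 0: A_y + T·sin52° − 2900 = 0 → A_y = 2900 − 2606.77 × 0.788011 = 845.8 lb.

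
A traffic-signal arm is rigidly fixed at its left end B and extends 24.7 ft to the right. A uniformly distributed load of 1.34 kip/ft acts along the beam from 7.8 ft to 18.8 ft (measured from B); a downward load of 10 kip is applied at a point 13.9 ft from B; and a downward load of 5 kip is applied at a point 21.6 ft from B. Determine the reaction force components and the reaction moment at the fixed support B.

B_x = 0, B_y = 29.74 kip, M_B = 443.0 kip·ft

Resultant of the distributed load: 1.34 × 11 = 14.74 kip at 13.3 ft from B.
ΣF_x = 0: B_x = 0.
ΣF_y = 0: B_y − 1.34·11 − 10 − 5 = 0 → B_y = 29.74 kip.
ΣM about B: M_B − (1.34·11)·13.3 − 10·13.9 − 5·21.6 = 0 → M_B = 443.0 kip·ft.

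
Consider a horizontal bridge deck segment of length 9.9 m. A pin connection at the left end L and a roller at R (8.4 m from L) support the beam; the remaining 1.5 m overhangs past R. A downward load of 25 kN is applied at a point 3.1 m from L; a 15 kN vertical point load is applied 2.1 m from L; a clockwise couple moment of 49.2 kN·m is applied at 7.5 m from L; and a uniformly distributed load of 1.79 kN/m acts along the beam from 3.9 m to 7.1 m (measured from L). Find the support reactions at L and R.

Resultant of the distributed load: 1.79 × 3.2 = 5.728 kN at 5.5 m from L.
Taking moments about L: R_y·8.4 − 25·3.1 − 15·2.1 − 49.2 − (1.79·3.2)·5.5 = 0 → R_y = 189.704/8.4 = 22.5838 ≈ 22.58 kN.
ΣF_y = 0: L_y + 22.5838 − 25 − 15 − 1.79·3.2 = 0 → L_y = 23.14 kN.
ΣF_x = 0: no horizontal applied forces, so L_x = 0.

L_x = 0, L_y = 23.14 kN, R_y = 22.58 kN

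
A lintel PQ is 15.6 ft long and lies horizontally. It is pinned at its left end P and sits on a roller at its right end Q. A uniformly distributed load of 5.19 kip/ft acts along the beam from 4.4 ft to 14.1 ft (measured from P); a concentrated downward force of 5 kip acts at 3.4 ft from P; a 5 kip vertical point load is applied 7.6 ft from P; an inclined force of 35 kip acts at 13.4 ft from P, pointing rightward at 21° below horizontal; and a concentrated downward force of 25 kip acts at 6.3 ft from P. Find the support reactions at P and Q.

P_x = -32.68 kip, P_y = 43.64 kip, Q_y = 54.25 kip

Resultant of the distributed load: 5.19 × 9.7 = 50.343 kip at 9.25 ft from P.
Moments about P: Q_y·15.6 − (5.19·9.7)·9.25 − 5·3.4 − 5·7.6 − 35·sin21°·13.4 − 25·6.3 = 0 → Q_y = 846.247/15.6 = 54.2466 ≈ 54.25 kip.
ΣF_y = 0: P_y + 54.2466 − 5.19·9.7 − 5 − 5 − 35·sin21° − 25 = 0 → P_y = 43.64 kip.
ΣF_x = 0: P_x + 35·cos21° = 0 → P_x = -32.68 kip.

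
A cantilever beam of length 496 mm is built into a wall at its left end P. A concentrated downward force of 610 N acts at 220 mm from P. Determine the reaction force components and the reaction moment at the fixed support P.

ΣF_x = 0: P_x = 0.
ΣF_y = 0: P_y − 610 = 0 → P_y = 610.0 N.
ΣM about P: M_P − 610·220 = 0 → M_P = 134200 N·mm.

P_x = 0, P_y = 610.0 N, M_P = 134200 N·mm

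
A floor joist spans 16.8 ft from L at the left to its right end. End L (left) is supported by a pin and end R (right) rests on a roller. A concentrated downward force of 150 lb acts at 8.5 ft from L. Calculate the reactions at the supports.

L_x = 0, L_y = 74.11 lb, R_y = 75.89 lb

Taking moments about L: R_y·16.8 − 150·8.5 = 0 → R_y = 1275/16.8 = 75.8929 ≈ 75.89 lb.
ΣF_y = 0: L_y + 75.8929 − 150 = 0 → L_y = 74.11 lb.
ΣF_x = 0: no horizontal applied forces, so L_x = 0.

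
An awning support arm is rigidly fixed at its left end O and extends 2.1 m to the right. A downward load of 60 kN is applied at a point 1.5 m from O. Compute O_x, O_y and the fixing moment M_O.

O_x = 0, O_y = 60.00 kN, M_O = 90.00 kN·m

ΣF_x = 0: O_x = 0.
ΣF_y = 0: O_y − 60 = 0 → O_y = 60.00 kN.
ΣM about O: M_O − 60·1.5 = 0 → M_O = 90.00 kN·m.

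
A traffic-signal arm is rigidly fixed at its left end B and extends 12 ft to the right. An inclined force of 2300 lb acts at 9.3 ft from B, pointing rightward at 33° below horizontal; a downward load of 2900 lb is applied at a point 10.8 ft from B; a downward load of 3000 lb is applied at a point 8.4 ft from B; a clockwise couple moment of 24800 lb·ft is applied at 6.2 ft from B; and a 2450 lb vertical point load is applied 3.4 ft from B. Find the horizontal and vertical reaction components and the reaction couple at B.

B_x = -1929 lb, B_y = 9603 lb, M_B = 101300 lb·ft

ΣF_x = 0: B_x + 2300·cos33° = 0 → B_x = -1929 lb.
ΣF_y = 0: B_y − 2300·sin33° − 2900 − 3000 − 2450 = 0 → B_y = 9603 lb.
ΣM about B: M_B − 2300·sin33°·9.3 − 2900·10.8 − 3000·8.4 − 24800 − 2450·3.4 = 0 → M_B = 101300 lb·ft.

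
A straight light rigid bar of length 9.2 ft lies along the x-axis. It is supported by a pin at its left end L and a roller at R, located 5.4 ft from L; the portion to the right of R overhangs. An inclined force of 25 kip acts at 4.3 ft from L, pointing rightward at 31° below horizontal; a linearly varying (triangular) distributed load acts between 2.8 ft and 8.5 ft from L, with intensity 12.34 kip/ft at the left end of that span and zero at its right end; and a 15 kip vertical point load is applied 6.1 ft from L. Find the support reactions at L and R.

L_x = -21.43 kip, L_y = 5.237 kip, R_y = 57.81 kip

Resultant of the triangular load: ½ × 12.34 × 5.7 = 35.169 kip, acting at 4.7 ft from L (one-third of the span from the peak).
ΣM about L: R_y·5.4 − 25·sin31°·4.3 − (½·12.34·5.7)·4.7 − 15·6.1 = 0 → R_y = 312.161/5.4 = 57.8076 ≈ 57.81 kip.
ΣF_y = 0: L_y + 57.8076 − 25·sin31° − ½·12.34·5.7 − 15 = 0 → L_y = 5.237 kip.
ΣF_x = 0: L_x + 25·cos31° = 0 → L_x = -21.43 kip.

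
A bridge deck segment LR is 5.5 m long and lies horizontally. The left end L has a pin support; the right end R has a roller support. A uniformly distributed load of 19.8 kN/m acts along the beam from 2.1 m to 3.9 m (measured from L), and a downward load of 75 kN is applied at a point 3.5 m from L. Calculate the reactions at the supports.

Resultant of the distributed load: 19.8 × 1.8 = 35.64 kN at 3 m from L.
Moments about L: R_y·5.5 − (19.8·1.8)·3 − 75·3.5 = 0 → R_y = 369.42/5.5 = 67.1673 ≈ 67.17 kN.
ΣF_y = 0: L_y + 67.1673 − 19.8·1.8 − 75 = 0 → L_y = 43.47 kN.
ΣF_x = 0: no horizontal applied forces, so L_x = 0.

L_x = 0, L_y = 43.47 kN, R_y = 67.17 kN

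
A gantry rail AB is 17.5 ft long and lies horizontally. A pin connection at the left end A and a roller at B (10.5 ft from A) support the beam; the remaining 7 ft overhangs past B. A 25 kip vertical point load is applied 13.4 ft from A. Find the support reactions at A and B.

A_x = 0, A_y = -6.905 kip, B_y = 31.90 kip

Taking moments about A: B_y·10.5 − 25·13.4 = 0 → B_y = 335/10.5 = 31.9048 ≈ 31.90 kip.
ΣF_y = 0: A_y + 31.9048 − 25 = 0 → A_y = -6.905 kip.
ΣF_x = 0: no horizontal applied forces, so A_x = 0.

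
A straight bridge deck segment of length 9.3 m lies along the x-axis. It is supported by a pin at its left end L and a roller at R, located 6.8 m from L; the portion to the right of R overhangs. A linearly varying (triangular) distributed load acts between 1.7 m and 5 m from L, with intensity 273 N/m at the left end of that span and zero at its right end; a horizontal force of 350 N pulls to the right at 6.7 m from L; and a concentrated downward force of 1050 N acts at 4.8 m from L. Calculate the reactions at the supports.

Resultant of the triangular load: ½ × 273 × 3.3 = 450.45 N, acting at 2.8 m from L (one-third of the span from the peak).
Moments about L: R_y·6.8 − (½·273·3.3)·2.8 − 1050·4.8 = 0 → R_y = 6301.26/6.8 = 926.656 ≈ 926.7 N.
ΣF_y = 0: L_y + 926.656 − ½·273·3.3 − 1050 = 0 → L_y = 573.8 N.
ΣF_x = 0: L_x + 350 = 0 → L_x = -350.0 N.

L_x = -350.0 N, L_y = 573.8 N, R_y = 926.7 N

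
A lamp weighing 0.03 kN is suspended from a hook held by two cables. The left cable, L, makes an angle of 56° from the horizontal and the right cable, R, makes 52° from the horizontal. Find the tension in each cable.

ΣF_x = 0: −T_L·cos56° + T_R·cos52° = 0 → T_R = 0.90828·T_L.
ΣF_y = 0: T_L·sin56° + T_R·sin52° = 0.03.
Substitute: T_L·(0.829038 + 0.90828·0.788011) = 0.03 → T_L = 0.0194203 ≈ 0.01942 kN.
Then T_R = 0.90828 × 0.0194203 = 0.01764 kN.

T_L = 0.01942 kN, T_R = 0.01764 kN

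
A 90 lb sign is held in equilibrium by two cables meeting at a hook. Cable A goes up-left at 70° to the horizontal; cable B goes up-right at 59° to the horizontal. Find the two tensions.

ΣF_x = 0: −T_A·cos70° + T_B·cos59° = 0 → T_B = 0.664068·T_A.
ΣF_y = 0: T_A·sin70° + T_B·sin59° = 90.
Substitute: T_A·(0.939693 + 0.664068·0.857167) = 90 → T_A = 59.6457 ≈ 59.65 lb.
Then T_B = 0.664068 × 59.6457 = 39.61 lb.

T_A = 59.65 lb, T_B = 39.61 lb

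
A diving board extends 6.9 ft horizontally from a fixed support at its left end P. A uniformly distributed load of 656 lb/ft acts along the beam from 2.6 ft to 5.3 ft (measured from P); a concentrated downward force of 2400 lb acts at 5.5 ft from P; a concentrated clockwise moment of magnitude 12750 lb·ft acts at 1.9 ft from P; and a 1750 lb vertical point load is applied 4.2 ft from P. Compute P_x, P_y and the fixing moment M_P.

Resultant of the distributed load: 656 × 2.7 = 1771.2 lb at 3.95 ft from P.
ΣF_x = 0: P_x = 0.
ΣF_y = 0: P_y − 656·2.7 − 2400 − 1750 = 0 → P_y = 5921 lb.
ΣM about P: M_P − (656·2.7)·3.95 − 2400·5.5 − 12750 − 1750·4.2 = 0 → M_P = 40300 lb·ft.

P_x = 0, P_y = 5921 lb, M_P = 40300 lb·ft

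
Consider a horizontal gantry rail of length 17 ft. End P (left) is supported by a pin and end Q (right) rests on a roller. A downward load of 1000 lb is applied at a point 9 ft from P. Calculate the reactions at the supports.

Moments about P: Q_y·17 − 1000·9 = 0 → Q_y = 9000/17 = 529.412 ≈ 529.4 lb.
ΣF_y = 0: P_y + 529.412 − 1000 = 0 → P_y = 470.6 lb.
ΣF_x = 0: no horizontal applied forces, so P_x = 0.

P_x = 0, P_y = 470.6 lb, Q_y = 529.4 lb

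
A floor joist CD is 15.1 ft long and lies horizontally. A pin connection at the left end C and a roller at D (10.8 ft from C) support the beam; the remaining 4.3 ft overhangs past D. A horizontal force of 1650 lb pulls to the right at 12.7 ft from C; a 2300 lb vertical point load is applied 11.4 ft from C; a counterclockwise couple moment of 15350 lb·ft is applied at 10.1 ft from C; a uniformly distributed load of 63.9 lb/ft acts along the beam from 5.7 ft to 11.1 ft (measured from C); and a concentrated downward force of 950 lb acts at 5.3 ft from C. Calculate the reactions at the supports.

Resultant of the distributed load: 63.9 × 5.4 = 345.06 lb at 8.4 ft from C.
Moments about C: D_y·10.8 − 2300·11.4 + 15350 − (63.9·5.4)·8.4 − 950·5.3 = 0 → D_y = 18803.504/10.8 = 1741.07 ≈ 1741 lb.
ΣF_y = 0: C_y + 1741.07 − 2300 − 63.9·5.4 − 950 = 0 → C_y = 1854 lb.
ΣF_x = 0: C_x + 1650 = 0 → C_x = -1650 lb.

C_x = -1650 lb, C_y = 1854 lb, D_y = 1741 lb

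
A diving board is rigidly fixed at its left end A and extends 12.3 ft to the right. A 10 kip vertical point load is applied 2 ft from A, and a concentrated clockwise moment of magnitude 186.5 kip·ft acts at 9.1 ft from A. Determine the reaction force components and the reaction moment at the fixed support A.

A_x = 0, A_y = 10.00 kip, M_A = 206.5 kip·ft

ΣF_x = 0: A_x = 0.
ΣF_y = 0: A_y − 10 = 0 → A_y = 10.00 kip.
ΣM about A: M_A − 10·2 − 186.5 = 0 → M_A = 206.5 kip·ft.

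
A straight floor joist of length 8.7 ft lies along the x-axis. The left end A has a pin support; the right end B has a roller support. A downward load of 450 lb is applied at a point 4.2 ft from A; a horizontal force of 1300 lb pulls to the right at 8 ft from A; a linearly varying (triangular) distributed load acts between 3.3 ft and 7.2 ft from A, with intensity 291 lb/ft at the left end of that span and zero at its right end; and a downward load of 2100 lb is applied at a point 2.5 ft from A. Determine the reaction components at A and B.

A_x = -1300 lb, A_y = 1997 lb, B_y = 1121 lb

Resultant of the triangular load: ½ × 291 × 3.9 = 567.45 lb, acting at 4.6 ft from A (one-third of the span from the peak).
ΣM about A: B_y·8.7 − 450·4.2 − (½·291·3.9)·4.6 − 2100·2.5 = 0 → B_y = 9750.27/8.7 = 1120.72 ≈ 1121 lb.
ΣF_y = 0: A_y + 1120.72 − 450 − ½·291·3.9 − 2100 = 0 → A_y = 1997 lb.
ΣF_x = 0: A_x + 1300 = 0 → A_x = -1300 lb.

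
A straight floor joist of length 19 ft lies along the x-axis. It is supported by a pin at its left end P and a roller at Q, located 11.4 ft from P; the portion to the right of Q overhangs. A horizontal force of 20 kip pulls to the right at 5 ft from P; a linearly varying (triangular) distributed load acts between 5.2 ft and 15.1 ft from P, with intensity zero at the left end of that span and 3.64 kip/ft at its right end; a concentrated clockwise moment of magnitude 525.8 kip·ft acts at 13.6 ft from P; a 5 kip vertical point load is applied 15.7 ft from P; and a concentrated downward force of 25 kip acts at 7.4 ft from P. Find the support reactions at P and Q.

Resultant of the triangular load: ½ × 3.64 × 9.9 = 18.018 kip, acting at 11.8 ft from P (one-third of the span from the peak).
Taking moments about P: Q_y·11.4 − (½·3.64·9.9)·11.8 − 525.8 − 5·15.7 − 25·7.4 = 0 → Q_y = 1001.9124/11.4 = 87.8871 ≈ 87.89 kip.
ΣF_y = 0: P_y + 87.8871 − ½·3.64·9.9 − 5 − 25 = 0 → P_y = -39.87 kip.
ΣF_x = 0: P_x + 20 = 0 → P_x = -20.00 kip.

P_x = -20.00 kip, P_y = -39.87 kip, Q_y = 87.89 kip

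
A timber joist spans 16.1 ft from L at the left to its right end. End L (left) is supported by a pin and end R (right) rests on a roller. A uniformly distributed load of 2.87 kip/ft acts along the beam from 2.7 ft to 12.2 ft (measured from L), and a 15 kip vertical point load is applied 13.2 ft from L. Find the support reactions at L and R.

Resultant of the distributed load: 2.87 × 9.5 = 27.265 kip at 7.45 ft from L.
Moments about L: R_y·16.1 − (2.87·9.5)·7.45 − 15·13.2 = 0 → R_y = 401.12425/16.1 = 24.9145 ≈ 24.91 kip.
ΣF_y = 0: L_y + 24.9145 − 2.87·9.5 − 15 = 0 → L_y = 17.35 kip.
ΣF_x = 0: no horizontal applied forces, so L_x = 0.

L_x = 0, L_y = 17.35 kip, R_y = 24.91 kip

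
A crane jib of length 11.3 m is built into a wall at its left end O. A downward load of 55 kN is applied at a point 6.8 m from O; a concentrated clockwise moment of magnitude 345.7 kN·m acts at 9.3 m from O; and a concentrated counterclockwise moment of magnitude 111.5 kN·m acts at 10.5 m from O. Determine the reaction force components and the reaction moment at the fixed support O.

ΣF_x = 0: O_x = 0.
ΣF_y = 0: O_y − 55 = 0 → O_y = 55.00 kN.
ΣM about O: M_O − 55·6.8 − 345.7 + 111.5 = 0 → M_O = 608.2 kN·m.

O_x = 0, O_y = 55.00 kN, M_O = 608.2 kN·m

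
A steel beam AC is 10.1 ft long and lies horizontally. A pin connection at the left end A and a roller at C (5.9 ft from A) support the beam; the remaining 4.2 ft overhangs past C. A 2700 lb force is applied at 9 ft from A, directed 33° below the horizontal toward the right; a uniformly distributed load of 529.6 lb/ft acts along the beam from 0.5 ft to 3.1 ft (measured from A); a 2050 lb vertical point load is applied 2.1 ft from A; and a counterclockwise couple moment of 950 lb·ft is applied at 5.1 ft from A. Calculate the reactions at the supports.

Resultant of the distributed load: 529.6 × 2.6 = 1376.96 lb at 1.8 ft from A.
Moments about A: C_y·5.9 − 2700·sin33°·9 − (529.6·2.6)·1.8 − 2050·2.1 + 950 = 0 → C_y = 19068.3/5.9 = 3231.92 ≈ 3232 lb.
ΣF_y = 0: A_y + 3231.92 − 2700·sin33° − 529.6·2.6 − 2050 = 0 → A_y = 1666 lb.
ΣF_x = 0: A_x + 2700·cos33° = 0 → A_x = -2264 lb.

A_x = -2264 lb, A_y = 1666 lb, C_y = 3232 lb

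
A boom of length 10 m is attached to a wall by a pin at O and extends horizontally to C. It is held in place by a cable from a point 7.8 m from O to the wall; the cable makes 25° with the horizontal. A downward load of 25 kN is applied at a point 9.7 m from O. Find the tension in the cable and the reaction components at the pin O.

ΣM about O: T·sin25°·7.8 − 25·9.7 = 0 → T = 242.5/(7.8·0.422618) = 73.5646 ≈ 73.56 kN.
ΣF_x = 0: O_x − T·cos25° = 0 → O_x = 73.5646 × 0.906308 = 66.67 kN.
ΣF_y = 0: O_y + T·sin25° − 25 = 0 → O_y = 25 − 73.5646 × 0.422618 = -6.090 kN.

T = 73.56 kN, O_x = 66.67 kN, O_y = -6.090 kN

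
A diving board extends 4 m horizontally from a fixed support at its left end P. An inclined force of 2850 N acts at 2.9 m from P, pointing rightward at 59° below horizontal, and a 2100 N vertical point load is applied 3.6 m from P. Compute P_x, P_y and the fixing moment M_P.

P_x = -1468 N, P_y = 4543 N, M_P = 14640 N·m

ΣF_x = 0: P_x + 2850·cos59° = 0 → P_x = -1468 N.
ΣF_y = 0: P_y − 2850·sin59° − 2100 = 0 → P_y = 4543 N.
ΣM about P: M_P − 2850·sin59°·2.9 − 2100·3.6 = 0 → M_P = 14640 N·m.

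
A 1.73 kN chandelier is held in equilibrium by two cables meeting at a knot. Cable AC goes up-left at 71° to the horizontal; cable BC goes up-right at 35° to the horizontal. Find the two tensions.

T_AC = 1.474 kN, T_BC = 0.5859 kN

ΣF_x = 0: −T_AC·cos71° + T_BC·cos35° = 0 → T_BC = 0.397445·T_AC.
ΣF_y = 0: T_AC·sin71° + T_BC·sin35° = 1.73.
Substitute: T_AC·(0.945519 + 0.397445·0.573576) = 1.73 → T_AC = 1.47424 ≈ 1.474 kN.
Then T_BC = 0.397445 × 1.47424 = 0.5859 kN.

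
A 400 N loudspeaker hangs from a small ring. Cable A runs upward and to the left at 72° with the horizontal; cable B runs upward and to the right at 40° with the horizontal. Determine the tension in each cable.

T_A = 330.5 N, T_B = 133.3 N

ΣF_x = 0: −T_A·cos72° + T_B·cos40° = 0 → T_B = 0.403393·T_A.
ΣF_y = 0: T_A·sin72° + T_B·sin40° = 400.
Substitute: T_A·(0.951057 + 0.403393·0.642788) = 400 → T_A = 330.482 ≈ 330.5 N.
Then T_B = 0.403393 × 330.482 = 133.3 N.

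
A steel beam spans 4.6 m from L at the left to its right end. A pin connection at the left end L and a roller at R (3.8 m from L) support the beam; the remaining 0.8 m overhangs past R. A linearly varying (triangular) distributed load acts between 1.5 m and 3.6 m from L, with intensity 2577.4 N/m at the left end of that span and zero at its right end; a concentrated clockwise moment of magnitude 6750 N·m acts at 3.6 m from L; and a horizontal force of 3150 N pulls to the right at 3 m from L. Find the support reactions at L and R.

Resultant of the triangular load: ½ × 2577.4 × 2.1 = 2706.27 N, acting at 2.2 m from L (one-third of the span from the peak).
ΣM about L: R_y·3.8 − (½·2577.4·2.1)·2.2 − 6750 = 0 → R_y = 12703.794/3.8 = 3343.1 ≈ 3343 N.
ΣF_y = 0: L_y + 3343.1 − ½·2577.4·2.1 = 0 → L_y = -636.8 N.
ΣF_x = 0: L_x + 3150 = 0 → L_x = -3150 N.

L_x = -3150 N, L_y = -636.8 N, R_y = 3343 N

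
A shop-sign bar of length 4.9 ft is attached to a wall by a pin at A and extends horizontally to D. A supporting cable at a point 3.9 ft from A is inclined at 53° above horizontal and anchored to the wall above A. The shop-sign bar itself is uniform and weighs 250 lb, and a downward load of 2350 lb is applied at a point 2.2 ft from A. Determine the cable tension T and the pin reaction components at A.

T = 1857 lb, A_x = 1117 lb, A_y = 1117 lb

ΣM about A: T·sin53°·3.9 − 250·2.45 − 2350·2.2 = 0 → T = 5782.5/(3.9·0.798636) = 1856.53 ≈ 1857 lb.
ΣF_x = 0: A_x − T·cos53° = 0 → A_x = 1856.53 × 0.601815 = 1117 lb.
ΣF_y = 0: A_y + T·sin53° − 250 − 2350 = 0 → A_y = 2600 − 1856.53 × 0.798636 = 1117 lb.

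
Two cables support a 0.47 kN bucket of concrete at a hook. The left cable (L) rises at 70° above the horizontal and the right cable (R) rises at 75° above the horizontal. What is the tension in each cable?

T_L = 0.2121 kN, T_R = 0.2803 kN

ΣF_x = 0: −T_L·cos70° + T_R·cos75° = 0 → T_R = 1.32146·T_L.
ΣF_y = 0: T_L·sin70° + T_R·sin75° = 0.47.
Substitute: T_L·(0.939693 + 1.32146·0.965926) = 0.47 → T_L = 0.212082 ≈ 0.2121 kN.
Then T_R = 1.32146 × 0.212082 = 0.2803 kN.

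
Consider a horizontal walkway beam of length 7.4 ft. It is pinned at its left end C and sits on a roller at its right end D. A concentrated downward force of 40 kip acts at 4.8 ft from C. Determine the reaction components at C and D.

Moments about C: D_y·7.4 − 40·4.8 = 0 → D_y = 192/7.4 = 25.9459 ≈ 25.95 kip.
ΣF_y = 0: C_y + 25.9459 − 40 = 0 → C_y = 14.05 kip.
ΣF_x = 0: no horizontal applied forces, so C_x = 0.

C_x = 0, C_y = 14.05 kip, D_y = 25.95 kip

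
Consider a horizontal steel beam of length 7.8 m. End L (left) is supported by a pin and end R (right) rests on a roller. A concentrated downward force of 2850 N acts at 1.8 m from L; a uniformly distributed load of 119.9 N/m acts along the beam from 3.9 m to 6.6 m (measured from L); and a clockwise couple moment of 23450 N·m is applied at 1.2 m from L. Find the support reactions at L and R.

Resultant of the distributed load: 119.9 × 2.7 = 323.73 N at 5.25 m from L.
ΣM about L: R_y·7.8 − 2850·1.8 − (119.9·2.7)·5.25 − 23450 = 0 → R_y = 30279.5825/7.8 = 3882 N.
ΣF_y = 0: L_y + 3882 − 2850 − 119.9·2.7 = 0 → L_y = -708.3 N.
ΣF_x = 0: no horizontal applied forces, so L_x = 0.

L_x = 0, L_y = -708.3 N, R_y = 3882 N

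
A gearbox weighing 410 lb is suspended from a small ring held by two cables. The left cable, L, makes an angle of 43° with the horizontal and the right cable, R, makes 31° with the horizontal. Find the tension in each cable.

ΣF_x = 0: −T_L·cos43° + T_R·cos31° = 0 → T_R = 0.853222·T_L.
ΣF_y = 0: T_L·sin43° + T_R·sin31° = 410.
Substitute: T_L·(0.681998 + 0.853222·0.515038) = 410 → T_L = 365.601 ≈ 365.6 lb.
Then T_R = 0.853222 × 365.601 = 311.9 lb.

T_L = 365.6 lb, T_R = 311.9 lb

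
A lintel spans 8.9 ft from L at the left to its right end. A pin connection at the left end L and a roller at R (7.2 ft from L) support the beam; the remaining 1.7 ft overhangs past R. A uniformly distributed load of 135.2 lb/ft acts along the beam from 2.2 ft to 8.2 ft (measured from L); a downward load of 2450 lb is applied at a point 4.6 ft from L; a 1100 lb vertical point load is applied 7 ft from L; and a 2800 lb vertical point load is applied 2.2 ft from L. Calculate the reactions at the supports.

L_x = 0, L_y = 3085 lb, R_y = 4076 lb

Resultant of the distributed load: 135.2 × 6 = 811.2 lb at 5.2 ft from L.
Moments about L: R_y·7.2 − (135.2·6)·5.2 − 2450·4.6 − 1100·7 − 2800·2.2 = 0 → R_y = 29348.24/7.2 = 4076.14 ≈ 4076 lb.
ΣF_y = 0: L_y + 4076.14 − 135.2·6 − 2450 − 1100 − 2800 = 0 → L_y = 3085 lb.
ΣF_x = 0: no horizontal applied forces, so L_x = 0.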